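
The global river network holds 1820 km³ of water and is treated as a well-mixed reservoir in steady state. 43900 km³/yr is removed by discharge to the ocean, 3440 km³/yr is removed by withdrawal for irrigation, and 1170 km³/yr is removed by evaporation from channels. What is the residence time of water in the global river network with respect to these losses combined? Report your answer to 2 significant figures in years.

0.038 yr

Total removal = 43900 + 3440 + 1170 = 48510 km³/yr.
τ = M / ΣF_out = 1820 / 48510 = 0.03752 yr.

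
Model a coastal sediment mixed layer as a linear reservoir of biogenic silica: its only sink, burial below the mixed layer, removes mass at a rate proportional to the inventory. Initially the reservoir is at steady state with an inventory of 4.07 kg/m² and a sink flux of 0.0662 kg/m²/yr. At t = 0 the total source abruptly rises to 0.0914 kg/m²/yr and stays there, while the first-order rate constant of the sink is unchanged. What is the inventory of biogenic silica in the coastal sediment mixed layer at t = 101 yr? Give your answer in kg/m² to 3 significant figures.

5.32 kg/m²

τ = M₀/F₀ = 4.07/0.0662 = 61.48 yr; rate constant k = 1/τ.
New steady state M_∞ = F₁/k = F₁·τ = 0.0914 × 61.48 = 5.6193 kg/m².
M(t) = M_∞ + (M₀ − M_∞)·e^(−t/τ); t/τ = 101/61.48 = 1.643, so e^(−t/τ) = 0.1934.
M(t) = 5.6193 − 1.549 × 0.1934 = 5.3196 kg/m².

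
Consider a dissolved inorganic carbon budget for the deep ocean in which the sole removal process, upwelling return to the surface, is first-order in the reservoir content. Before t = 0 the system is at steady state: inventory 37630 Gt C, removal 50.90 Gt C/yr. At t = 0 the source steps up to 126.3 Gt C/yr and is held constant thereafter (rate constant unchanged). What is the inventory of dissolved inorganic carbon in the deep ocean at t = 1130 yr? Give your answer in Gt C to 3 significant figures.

The sink rate constant is k = F₀/M₀ = 50.90/37630 = 0.001353 yr⁻¹.
Solving dM/dt = F₁ − kM with M(0) = M₀ gives M(t) = F₁/k + (M₀ − F₁/k)·e^(−kt).
F₁/k = 126.3/0.001353 = 93373 Gt C; kt = 0.001353 × 1130 = 1.528, e^(−kt) = 0.2169.
M(1130) = 93373 + (37630 − 93373) × 0.2169 = 93373 − 12090 = 81284 Gt C.

81300 Gt C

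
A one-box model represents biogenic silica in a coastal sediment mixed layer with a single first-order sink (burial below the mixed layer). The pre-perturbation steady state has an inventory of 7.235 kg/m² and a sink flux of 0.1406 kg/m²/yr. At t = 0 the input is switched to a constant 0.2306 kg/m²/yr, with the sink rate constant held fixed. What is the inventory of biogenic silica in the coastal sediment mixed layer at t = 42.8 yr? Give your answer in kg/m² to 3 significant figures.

9.85 kg/m²

The sink rate constant is k = F₀/M₀ = 0.1406/7.235 = 0.01943 yr⁻¹.
Solving dM/dt = F₁ − kM with M(0) = M₀ gives M(t) = F₁/k + (M₀ − F₁/k)·e^(−kt).
F₁/k = 0.2306/0.01943 = 11.866 kg/m²; kt = 0.01943 × 42.8 = 0.8317, e^(−kt) = 0.4353.
M(42.8) = 11.866 + (7.235 − 11.866) × 0.4353 = 11.866 − 2.016 = 9.8503 kg/m².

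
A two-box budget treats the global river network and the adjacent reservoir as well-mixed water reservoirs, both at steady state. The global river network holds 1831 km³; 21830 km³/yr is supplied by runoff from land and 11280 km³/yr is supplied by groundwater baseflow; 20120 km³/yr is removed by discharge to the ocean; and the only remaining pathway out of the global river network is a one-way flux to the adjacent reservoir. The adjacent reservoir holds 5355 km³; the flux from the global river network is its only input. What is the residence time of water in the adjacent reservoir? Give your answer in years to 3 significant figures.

Balance the global river network: ΣF_in = 21830 + 11280 = 33110 km³/yr.
Flux to the adjacent reservoir = ΣF_in − (20120) = 12990 km³/yr.
At steady state the output of the adjacent reservoir equals its input, 12990 km³/yr.
τ = M / F = 5355 / 12990 = 0.4122 yr.

0.412 yr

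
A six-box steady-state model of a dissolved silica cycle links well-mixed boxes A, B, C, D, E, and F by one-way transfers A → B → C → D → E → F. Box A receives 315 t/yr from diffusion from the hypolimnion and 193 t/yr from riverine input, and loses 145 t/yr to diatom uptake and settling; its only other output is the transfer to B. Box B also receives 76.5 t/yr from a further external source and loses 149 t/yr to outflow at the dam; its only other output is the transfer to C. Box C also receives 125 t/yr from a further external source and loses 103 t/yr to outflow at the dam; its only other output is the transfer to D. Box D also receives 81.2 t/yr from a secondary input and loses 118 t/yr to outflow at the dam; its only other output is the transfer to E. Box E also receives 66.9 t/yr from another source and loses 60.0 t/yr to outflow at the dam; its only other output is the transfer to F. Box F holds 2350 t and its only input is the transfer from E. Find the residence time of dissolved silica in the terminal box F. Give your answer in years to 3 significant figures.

Box A: F(A→B) = (315 + 193) − 145 = 363.00 t/yr.
Box B: F(B→C) = (363.00 + 76.5) − 149 = 290.50 t/yr.
Box C: F(C→D) = (290.50 + 125) − 103 = 312.50 t/yr.
Box D: F(D→E) = (312.50 + 81.2) − 118 = 275.70 t/yr.
Box E: F(E→F) = (275.70 + 66.9) − 60.0 = 282.60 t/yr.
Box F throughput = its input = 282.60 t/yr; τ = 2350 / 282.60 = 8.316 yr.

8.32 yr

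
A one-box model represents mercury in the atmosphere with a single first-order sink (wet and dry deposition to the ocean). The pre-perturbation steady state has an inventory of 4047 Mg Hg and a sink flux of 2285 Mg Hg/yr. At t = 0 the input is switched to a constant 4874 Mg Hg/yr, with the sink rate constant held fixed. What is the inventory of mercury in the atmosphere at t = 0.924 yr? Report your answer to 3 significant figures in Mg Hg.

5910 Mg Hg

Residence time τ = M₀/F₀ = 1.771 yr. The eventual steady state is M_∞ = M₀·(F₁/F₀) = 4047 × 4874/2285 = 8632.4 Mg Hg.
The anomaly ΔM(t) = M(t) − M_∞ decays as ΔM₀·e^(−t/τ) with ΔM₀ = 4047 − 8632.4 = −4585 Mg Hg.
At t = 0.924 yr, e^(−t/τ) = e^(−0.5217) = 0.5935, so ΔM = −2721 Mg Hg and M = 8632.4 − 2721 = 5910.9 Mg Hg.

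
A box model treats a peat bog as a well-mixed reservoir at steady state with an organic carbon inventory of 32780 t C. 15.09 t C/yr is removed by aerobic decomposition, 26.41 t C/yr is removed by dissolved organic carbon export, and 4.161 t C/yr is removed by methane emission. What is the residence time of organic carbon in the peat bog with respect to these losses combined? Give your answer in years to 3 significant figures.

Total removal = 15.09 + 26.41 + 4.161 = 45.661 t C/yr.
τ = M / ΣF_out = 32780 / 45.661 = 717.9 yr.

718 yr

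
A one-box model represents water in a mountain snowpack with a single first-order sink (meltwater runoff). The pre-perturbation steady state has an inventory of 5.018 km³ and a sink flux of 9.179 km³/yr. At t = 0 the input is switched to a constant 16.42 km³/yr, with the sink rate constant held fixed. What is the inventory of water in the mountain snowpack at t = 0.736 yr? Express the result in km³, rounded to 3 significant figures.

Residence time τ = M₀/F₀ = 0.5467 yr. The eventual steady state is M_∞ = M₀·(F₁/F₀) = 5.018 × 16.42/9.179 = 8.9765 km³.
The anomaly ΔM(t) = M(t) − M_∞ decays as ΔM₀·e^(−t/τ) with ΔM₀ = 5.018 − 8.9765 = −3.959 km³.
At t = 0.736 yr, e^(−t/τ) = e^(−1.346) = 0.2602, so ΔM = −1.030 km³ and M = 8.9765 − 1.030 = 7.9465 km³.

7.95 km³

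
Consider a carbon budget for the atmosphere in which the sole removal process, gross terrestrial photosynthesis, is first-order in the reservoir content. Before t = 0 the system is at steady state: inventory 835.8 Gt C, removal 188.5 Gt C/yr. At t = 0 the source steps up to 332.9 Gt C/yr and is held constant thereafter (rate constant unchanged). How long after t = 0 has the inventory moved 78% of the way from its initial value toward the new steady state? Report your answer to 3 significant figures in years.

6.71 yr

τ = M₀/F₀ = 835.8/188.5 = 4.434 yr.
The remaining gap fraction is e^(−t/τ); 78% covered ⇒ e^(−t/τ) = 0.220.
t = −τ ln(0.220) = 4.434 × 1.514 = 6.714 yr.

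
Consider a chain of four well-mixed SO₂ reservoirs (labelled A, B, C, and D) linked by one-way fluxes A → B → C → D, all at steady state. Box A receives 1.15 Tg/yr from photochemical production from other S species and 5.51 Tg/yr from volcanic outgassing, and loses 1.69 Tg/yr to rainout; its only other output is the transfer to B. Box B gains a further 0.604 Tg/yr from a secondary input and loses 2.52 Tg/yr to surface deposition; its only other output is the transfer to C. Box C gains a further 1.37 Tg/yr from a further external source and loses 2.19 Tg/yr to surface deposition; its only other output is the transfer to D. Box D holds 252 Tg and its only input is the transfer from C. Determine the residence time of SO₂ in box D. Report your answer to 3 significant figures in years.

113 yr

Box A: F(A→B) = (1.15 + 5.51) − 1.69 = 4.9700 Tg/yr.
Box B: F(B→C) = (4.9700 + 0.604) − 2.52 = 3.0540 Tg/yr.
Box C: F(C→D) = (3.0540 + 1.37) − 2.19 = 2.2340 Tg/yr.
Box D throughput = its input = 2.2340 Tg/yr; τ = 252 / 2.2340 = 112.8 yr.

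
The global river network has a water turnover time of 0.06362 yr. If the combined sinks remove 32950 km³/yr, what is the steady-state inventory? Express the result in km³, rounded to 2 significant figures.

2100 km³

τ = M/F ⇒ M = τ × F = 0.06362 × 32950 = 2096 km³.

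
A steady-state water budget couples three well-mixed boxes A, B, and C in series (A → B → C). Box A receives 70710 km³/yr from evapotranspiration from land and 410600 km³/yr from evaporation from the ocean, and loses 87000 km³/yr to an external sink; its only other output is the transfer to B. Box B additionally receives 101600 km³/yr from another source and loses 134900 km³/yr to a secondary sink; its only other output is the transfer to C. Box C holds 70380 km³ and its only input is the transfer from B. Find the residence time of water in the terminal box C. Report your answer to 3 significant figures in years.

Box A: F(A→B) = (70710 + 410600) − 87000 = 394310 km³/yr.
Box B: F(B→C) = (394310 + 101600) − 134900 = 361010 km³/yr.
Box C throughput = its input = 361010 km³/yr; τ = 70380 / 361010 = 0.1950 yr.

0.195 yr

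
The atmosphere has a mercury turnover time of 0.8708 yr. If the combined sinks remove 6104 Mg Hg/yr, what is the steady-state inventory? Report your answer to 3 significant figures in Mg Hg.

5320 Mg Hg

τ = M/F ⇒ M = τ × F = 0.8708 × 6104 = 5315 Mg Hg.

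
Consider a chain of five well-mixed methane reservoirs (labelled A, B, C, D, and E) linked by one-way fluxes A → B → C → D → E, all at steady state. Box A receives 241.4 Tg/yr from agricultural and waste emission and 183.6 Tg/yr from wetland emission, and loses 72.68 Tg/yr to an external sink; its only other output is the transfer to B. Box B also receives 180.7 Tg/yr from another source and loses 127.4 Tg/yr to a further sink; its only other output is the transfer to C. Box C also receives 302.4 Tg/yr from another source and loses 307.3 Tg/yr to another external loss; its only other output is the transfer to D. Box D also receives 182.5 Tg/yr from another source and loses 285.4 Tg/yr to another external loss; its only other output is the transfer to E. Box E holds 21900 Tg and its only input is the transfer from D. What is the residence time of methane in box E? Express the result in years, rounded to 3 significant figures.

73.5 yr

Box A: F(A→B) = (241.4 + 183.6) − 72.68 = 352.32 Tg/yr.
Box B: F(B→C) = (352.32 + 180.7) − 127.4 = 405.62 Tg/yr.
Box C: F(C→D) = (405.62 + 302.4) − 307.3 = 400.72 Tg/yr.
Box D: F(D→E) = (400.72 + 182.5) − 285.4 = 297.82 Tg/yr.
Box E throughput = its input = 297.82 Tg/yr; τ = 21900 / 297.82 = 73.53 yr.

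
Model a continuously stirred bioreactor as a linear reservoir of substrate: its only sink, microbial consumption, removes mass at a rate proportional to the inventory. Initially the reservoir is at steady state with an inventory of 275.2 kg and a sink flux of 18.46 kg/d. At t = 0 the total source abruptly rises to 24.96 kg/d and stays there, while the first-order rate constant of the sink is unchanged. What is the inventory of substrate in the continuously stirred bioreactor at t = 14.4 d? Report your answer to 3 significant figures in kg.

τ = M₀/F₀ = 275.2/18.46 = 14.91 d; rate constant k = 1/τ.
New steady state M_∞ = F₁/k = F₁·τ = 24.96 × 14.91 = 372.10 kg.
M(t) = M_∞ + (M₀ − M_∞)·e^(−t/τ); t/τ = 14.4/14.91 = 0.9659, so e^(−t/τ) = 0.3806.
M(t) = 372.10 − 96.90 × 0.3806 = 335.22 kg.

335 kg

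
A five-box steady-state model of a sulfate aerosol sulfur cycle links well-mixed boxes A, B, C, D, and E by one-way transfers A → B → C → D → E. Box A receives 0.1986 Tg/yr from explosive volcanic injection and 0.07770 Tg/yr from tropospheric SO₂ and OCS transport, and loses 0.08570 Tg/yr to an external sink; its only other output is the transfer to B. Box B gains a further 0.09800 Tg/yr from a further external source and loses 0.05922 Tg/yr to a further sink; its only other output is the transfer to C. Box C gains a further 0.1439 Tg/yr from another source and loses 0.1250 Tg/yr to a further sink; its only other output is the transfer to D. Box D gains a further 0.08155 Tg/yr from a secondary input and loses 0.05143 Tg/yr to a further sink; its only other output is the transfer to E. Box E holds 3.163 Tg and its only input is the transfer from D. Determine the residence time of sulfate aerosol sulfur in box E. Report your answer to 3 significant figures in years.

11.4 yr

Box A: F(A→B) = (0.1986 + 0.07770) − 0.08570 = 0.19060 Tg/yr.
Box B: F(B→C) = (0.19060 + 0.09800) − 0.05922 = 0.22938 Tg/yr.
Box C: F(C→D) = (0.22938 + 0.1439) − 0.1250 = 0.24828 Tg/yr.
Box D: F(D→E) = (0.24828 + 0.08155) − 0.05143 = 0.27840 Tg/yr.
Box E throughput = its input = 0.27840 Tg/yr; τ = 3.163 / 0.27840 = 11.36 yr.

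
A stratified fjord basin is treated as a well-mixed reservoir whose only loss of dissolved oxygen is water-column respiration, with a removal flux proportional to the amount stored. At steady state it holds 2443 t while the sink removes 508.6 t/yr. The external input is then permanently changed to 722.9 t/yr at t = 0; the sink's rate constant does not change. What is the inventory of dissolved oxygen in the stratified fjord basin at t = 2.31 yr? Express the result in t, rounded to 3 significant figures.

Residence time τ = M₀/F₀ = 4.803 yr. The eventual steady state is M_∞ = M₀·(F₁/F₀) = 2443 × 722.9/508.6 = 3472.4 t.
The anomaly ΔM(t) = M(t) − M_∞ decays as ΔM₀·e^(−t/τ) with ΔM₀ = 2443 − 3472.4 = −1029 t.
At t = 2.31 yr, e^(−t/τ) = e^(−0.4809) = 0.6182, so ΔM = −636.4 t and M = 3472.4 − 636.4 = 2836.0 t.

2840 t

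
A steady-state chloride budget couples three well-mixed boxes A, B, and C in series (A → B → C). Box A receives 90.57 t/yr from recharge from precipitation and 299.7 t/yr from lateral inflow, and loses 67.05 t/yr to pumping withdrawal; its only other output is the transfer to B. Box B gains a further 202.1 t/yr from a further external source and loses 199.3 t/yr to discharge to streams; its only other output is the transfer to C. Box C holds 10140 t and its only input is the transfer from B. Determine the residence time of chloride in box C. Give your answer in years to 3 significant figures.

Box A: F(A→B) = (90.57 + 299.7) − 67.05 = 323.22 t/yr.
Box B: F(B→C) = (323.22 + 202.1) − 199.3 = 326.02 t/yr.
Box C throughput = its input = 326.02 t/yr; τ = 10140 / 326.02 = 31.10 yr.

31.1 yr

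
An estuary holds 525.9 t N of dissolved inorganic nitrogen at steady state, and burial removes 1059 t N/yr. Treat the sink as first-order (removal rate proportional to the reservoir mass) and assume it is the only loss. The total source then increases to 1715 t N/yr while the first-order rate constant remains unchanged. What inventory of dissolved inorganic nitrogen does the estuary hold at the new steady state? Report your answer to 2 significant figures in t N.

Rate constant k = F/M = 1059 / 525.9 = 2.014 yr⁻¹.
At the new steady state, source = k·M_new ⇒ M_new = 1715 / 2.014 = 851.7 t N.
(Equivalently M_new = M × F_new/F_old = 525.9 × 1715/1059.)

850 t N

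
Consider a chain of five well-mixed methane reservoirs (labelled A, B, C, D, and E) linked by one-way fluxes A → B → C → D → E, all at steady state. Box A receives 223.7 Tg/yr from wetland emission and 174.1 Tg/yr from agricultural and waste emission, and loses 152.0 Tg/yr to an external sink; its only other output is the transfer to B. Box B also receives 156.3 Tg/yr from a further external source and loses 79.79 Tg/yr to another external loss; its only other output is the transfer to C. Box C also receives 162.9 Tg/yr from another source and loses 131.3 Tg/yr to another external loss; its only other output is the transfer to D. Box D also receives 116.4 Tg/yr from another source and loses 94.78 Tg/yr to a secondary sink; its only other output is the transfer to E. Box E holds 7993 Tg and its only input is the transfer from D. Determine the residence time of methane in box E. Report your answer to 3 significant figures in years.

Box A: F(A→B) = (223.7 + 174.1) − 152.0 = 245.80 Tg/yr.
Box B: F(B→C) = (245.80 + 156.3) − 79.79 = 322.31 Tg/yr.
Box C: F(C→D) = (322.31 + 162.9) − 131.3 = 353.91 Tg/yr.
Box D: F(D→E) = (353.91 + 116.4) − 94.78 = 375.53 Tg/yr.
Box E throughput = its input = 375.53 Tg/yr; τ = 7993 / 375.53 = 21.28 yr.

21.3 yr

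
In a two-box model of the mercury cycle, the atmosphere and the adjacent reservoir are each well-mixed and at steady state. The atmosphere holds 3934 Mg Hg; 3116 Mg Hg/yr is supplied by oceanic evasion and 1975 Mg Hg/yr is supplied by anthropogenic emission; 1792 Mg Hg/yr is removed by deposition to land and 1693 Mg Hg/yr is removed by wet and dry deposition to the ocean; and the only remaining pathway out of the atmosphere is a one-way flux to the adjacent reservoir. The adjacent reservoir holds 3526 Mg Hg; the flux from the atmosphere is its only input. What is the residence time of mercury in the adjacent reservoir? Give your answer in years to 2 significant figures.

2.2 yr

Balance the atmosphere: ΣF_in = 3116 + 1975 = 5091.0 Mg Hg/yr.
Flux to the adjacent reservoir = ΣF_in − (1792 + 1693) = 1606.0 Mg Hg/yr.
At steady state the output of the adjacent reservoir equals its input, 1606.0 Mg Hg/yr.
τ = M / F = 3526 / 1606.0 = 2.196 yr.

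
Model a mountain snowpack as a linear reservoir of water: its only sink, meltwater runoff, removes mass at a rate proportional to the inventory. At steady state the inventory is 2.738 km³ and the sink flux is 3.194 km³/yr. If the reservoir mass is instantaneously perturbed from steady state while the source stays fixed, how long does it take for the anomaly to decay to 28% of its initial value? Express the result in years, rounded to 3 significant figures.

For a linear reservoir the anomaly decays as exp(−t/τ) with τ = M/F = 2.738/3.194 = 0.8572 yr.
exp(−t/τ) = 0.28 ⇒ t = −τ ln(0.28) = 0.8572 × 1.273 = 1.091 yr.

1.09 yr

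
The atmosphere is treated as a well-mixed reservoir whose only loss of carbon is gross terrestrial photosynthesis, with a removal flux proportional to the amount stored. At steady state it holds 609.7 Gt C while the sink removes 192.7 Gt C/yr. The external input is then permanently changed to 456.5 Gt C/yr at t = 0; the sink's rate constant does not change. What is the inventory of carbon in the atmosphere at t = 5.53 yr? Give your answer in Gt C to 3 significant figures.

1300 Gt C

Residence time τ = M₀/F₀ = 3.164 yr. The eventual steady state is M_∞ = M₀·(F₁/F₀) = 609.7 × 456.5/192.7 = 1444.4 Gt C.
The anomaly ΔM(t) = M(t) − M_∞ decays as ΔM₀·e^(−t/τ) with ΔM₀ = 609.7 − 1444.4 = −834.7 Gt C.
At t = 5.53 yr, e^(−t/τ) = e^(−1.748) = 0.1742, so ΔM = −145.4 Gt C and M = 1444.4 − 145.4 = 1299.0 Gt C.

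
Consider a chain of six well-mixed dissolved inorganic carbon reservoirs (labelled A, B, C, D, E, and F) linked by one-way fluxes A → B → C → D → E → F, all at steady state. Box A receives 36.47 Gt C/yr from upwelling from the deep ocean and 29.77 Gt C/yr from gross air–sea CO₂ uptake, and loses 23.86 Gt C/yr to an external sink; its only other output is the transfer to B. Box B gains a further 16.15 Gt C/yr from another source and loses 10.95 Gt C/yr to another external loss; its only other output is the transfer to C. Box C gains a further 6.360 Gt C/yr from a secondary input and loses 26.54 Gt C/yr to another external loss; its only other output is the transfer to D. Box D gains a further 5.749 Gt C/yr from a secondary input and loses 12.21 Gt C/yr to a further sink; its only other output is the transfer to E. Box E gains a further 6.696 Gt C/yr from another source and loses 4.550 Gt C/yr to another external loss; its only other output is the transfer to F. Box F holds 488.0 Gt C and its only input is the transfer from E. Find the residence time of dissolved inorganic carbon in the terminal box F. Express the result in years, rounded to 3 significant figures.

Box A: F(A→B) = (36.47 + 29.77) − 23.86 = 42.380 Gt C/yr.
Box B: F(B→C) = (42.380 + 16.15) − 10.95 = 47.580 Gt C/yr.
Box C: F(C→D) = (47.580 + 6.360) − 26.54 = 27.400 Gt C/yr.
Box D: F(D→E) = (27.400 + 5.749) − 12.21 = 20.939 Gt C/yr.
Box E: F(E→F) = (20.939 + 6.696) − 4.550 = 23.085 Gt C/yr.
Box F throughput = its input = 23.085 Gt C/yr; τ = 488.0 / 23.085 = 21.14 yr.

21.1 yr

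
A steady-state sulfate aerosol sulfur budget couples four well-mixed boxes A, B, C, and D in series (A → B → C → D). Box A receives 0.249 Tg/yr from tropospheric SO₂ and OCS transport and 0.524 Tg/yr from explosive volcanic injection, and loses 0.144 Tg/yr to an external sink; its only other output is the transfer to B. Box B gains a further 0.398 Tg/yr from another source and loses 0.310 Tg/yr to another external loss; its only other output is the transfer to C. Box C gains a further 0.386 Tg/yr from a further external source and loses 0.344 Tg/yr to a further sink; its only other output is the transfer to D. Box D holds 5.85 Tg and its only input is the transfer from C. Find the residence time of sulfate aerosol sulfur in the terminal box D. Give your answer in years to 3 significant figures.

7.71 yr

Box A: F(A→B) = (0.249 + 0.524) − 0.144 = 0.62900 Tg/yr.
Box B: F(B→C) = (0.62900 + 0.398) − 0.310 = 0.71700 Tg/yr.
Box C: F(C→D) = (0.71700 + 0.386) − 0.344 = 0.75900 Tg/yr.
Box D throughput = its input = 0.75900 Tg/yr; τ = 5.85 / 0.75900 = 7.708 yr.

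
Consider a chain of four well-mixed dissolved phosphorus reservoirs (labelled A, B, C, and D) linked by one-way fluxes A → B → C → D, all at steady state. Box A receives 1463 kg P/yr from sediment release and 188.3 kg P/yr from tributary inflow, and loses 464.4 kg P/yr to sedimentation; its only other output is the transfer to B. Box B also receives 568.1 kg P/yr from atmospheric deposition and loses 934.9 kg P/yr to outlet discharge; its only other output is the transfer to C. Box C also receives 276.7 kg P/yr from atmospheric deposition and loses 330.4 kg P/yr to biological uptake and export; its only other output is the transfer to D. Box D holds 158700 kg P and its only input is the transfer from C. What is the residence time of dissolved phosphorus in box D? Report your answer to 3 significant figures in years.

207 yr

Box A: F(A→B) = (1463 + 188.3) − 464.4 = 1186.9 kg P/yr.
Box B: F(B→C) = (1186.9 + 568.1) − 934.9 = 820.10 kg P/yr.
Box C: F(C→D) = (820.10 + 276.7) − 330.4 = 766.40 kg P/yr.
Box D throughput = its input = 766.40 kg P/yr; τ = 158700 / 766.40 = 207.1 yr.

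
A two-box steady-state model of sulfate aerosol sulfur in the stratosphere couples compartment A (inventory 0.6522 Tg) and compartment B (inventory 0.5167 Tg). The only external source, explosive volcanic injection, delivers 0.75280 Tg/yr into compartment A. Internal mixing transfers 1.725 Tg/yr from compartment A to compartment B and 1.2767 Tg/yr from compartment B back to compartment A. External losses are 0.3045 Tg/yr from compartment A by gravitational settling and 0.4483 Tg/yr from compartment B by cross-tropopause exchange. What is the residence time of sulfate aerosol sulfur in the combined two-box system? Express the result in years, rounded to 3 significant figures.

1.55 yr

Treat the two boxes together as one reservoir: the mixing fluxes between them are internal recycling, so τ = ΣM / Σ(external losses).
M_total = 0.6522 + 0.5167 = 1.1689 Tg.
ΣF_external_out = 0.3045 + 0.4483 = 0.75280 Tg/yr.
τ = M_total / ΣF_ext = 1.1689 / 0.75280 = 1.553 yr.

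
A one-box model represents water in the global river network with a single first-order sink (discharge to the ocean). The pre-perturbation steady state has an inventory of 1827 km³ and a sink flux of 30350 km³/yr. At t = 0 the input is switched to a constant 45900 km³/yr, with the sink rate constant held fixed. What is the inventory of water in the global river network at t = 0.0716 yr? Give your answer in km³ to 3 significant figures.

2480 km³

Residence time τ = M₀/F₀ = 0.06020 yr. The eventual steady state is M_∞ = M₀·(F₁/F₀) = 1827 × 45900/30350 = 2763.1 km³.
The anomaly ΔM(t) = M(t) − M_∞ decays as ΔM₀·e^(−t/τ) with ΔM₀ = 1827 − 2763.1 = −936.1 km³.
At t = 0.0716 yr, e^(−t/τ) = e^(−1.189) = 0.3044, so ΔM = −284.9 km³ and M = 2763.1 − 284.9 = 2478.1 km³.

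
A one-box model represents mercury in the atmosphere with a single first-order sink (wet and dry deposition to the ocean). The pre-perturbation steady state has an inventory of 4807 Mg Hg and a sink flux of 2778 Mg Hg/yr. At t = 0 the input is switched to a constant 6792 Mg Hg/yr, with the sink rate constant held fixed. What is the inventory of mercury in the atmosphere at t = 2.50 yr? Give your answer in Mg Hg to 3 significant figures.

10100 Mg Hg

The sink rate constant is k = F₀/M₀ = 2778/4807 = 0.5779 yr⁻¹.
Solving dM/dt = F₁ − kM with M(0) = M₀ gives M(t) = F₁/k + (M₀ − F₁/k)·e^(−kt).
F₁/k = 6792/0.5779 = 11753 Mg Hg; kt = 0.5779 × 2.50 = 1.445, e^(−kt) = 0.2358.
M(2.50) = 11753 + (4807 − 11753) × 0.2358 = 11753 − 1638 = 10115 Mg Hg.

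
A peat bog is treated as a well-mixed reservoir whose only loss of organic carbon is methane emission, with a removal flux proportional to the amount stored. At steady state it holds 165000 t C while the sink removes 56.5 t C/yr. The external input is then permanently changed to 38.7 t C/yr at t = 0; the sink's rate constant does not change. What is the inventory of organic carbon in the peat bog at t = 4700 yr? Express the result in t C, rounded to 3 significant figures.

123000 t C

Residence time τ = M₀/F₀ = 2920 yr. The eventual steady state is M_∞ = M₀·(F₁/F₀) = 165000 × 38.7/56.5 = 113020 t C.
The anomaly ΔM(t) = M(t) − M_∞ decays as ΔM₀·e^(−t/τ) with ΔM₀ = 165000 − 113020 = 51980 t C.
At t = 4700 yr, e^(−t/τ) = e^(−1.609) = 0.2000, so ΔM = 10400 t C and M = 113020 + 10400 = 123410 t C.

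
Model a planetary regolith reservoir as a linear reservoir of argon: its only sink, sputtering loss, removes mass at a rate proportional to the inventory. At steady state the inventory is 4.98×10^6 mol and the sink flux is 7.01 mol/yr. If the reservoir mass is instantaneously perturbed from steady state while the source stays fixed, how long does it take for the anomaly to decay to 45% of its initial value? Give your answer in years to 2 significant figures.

For a linear reservoir the anomaly decays as exp(−t/τ) with τ = M/F = 4.98×10^6/7.01 = 710400 yr.
exp(−t/τ) = 0.45 ⇒ t = −τ ln(0.45) = 710400 × 0.7985 = 567300 yr.

570000 yr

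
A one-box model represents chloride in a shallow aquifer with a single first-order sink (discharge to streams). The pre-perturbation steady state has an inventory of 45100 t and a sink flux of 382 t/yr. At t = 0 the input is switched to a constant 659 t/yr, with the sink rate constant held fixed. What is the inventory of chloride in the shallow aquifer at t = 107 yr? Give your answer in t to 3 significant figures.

The sink rate constant is k = F₀/M₀ = 382/45100 = 0.008470 yr⁻¹.
Solving dM/dt = F₁ − kM with M(0) = M₀ gives M(t) = F₁/k + (M₀ − F₁/k)·e^(−kt).
F₁/k = 659/0.008470 = 77803 t; kt = 0.008470 × 107 = 0.9063, e^(−kt) = 0.4040.
M(107) = 77803 + (45100 − 77803) × 0.4040 = 77803 − 13210 = 64591 t.

64600 t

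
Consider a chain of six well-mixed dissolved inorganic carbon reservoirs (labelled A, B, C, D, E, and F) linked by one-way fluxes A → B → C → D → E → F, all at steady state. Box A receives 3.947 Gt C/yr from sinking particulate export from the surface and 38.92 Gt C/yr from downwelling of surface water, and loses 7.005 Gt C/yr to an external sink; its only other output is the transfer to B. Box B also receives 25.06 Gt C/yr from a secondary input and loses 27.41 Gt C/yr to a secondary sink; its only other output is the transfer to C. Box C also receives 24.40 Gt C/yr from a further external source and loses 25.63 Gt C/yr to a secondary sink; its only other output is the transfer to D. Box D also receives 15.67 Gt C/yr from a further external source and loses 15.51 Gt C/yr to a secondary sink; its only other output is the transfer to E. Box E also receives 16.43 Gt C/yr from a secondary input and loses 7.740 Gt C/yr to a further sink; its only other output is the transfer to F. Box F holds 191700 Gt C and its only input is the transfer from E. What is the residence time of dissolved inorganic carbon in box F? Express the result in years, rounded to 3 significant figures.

4660 yr

Box A: F(A→B) = (3.947 + 38.92) − 7.005 = 35.862 Gt C/yr.
Box B: F(B→C) = (35.862 + 25.06) − 27.41 = 33.512 Gt C/yr.
Box C: F(C→D) = (33.512 + 24.40) − 25.63 = 32.282 Gt C/yr.
Box D: F(D→E) = (32.282 + 15.67) − 15.51 = 32.442 Gt C/yr.
Box E: F(E→F) = (32.442 + 16.43) − 7.740 = 41.132 Gt C/yr.
Box F throughput = its input = 41.132 Gt C/yr; τ = 191700 / 41.132 = 4661 yr.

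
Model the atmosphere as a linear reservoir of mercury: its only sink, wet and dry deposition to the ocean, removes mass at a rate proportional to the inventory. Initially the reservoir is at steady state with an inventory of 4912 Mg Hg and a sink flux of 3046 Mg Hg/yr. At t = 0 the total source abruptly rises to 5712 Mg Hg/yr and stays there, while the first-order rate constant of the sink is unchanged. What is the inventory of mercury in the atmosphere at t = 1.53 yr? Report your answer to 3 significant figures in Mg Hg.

Residence time τ = M₀/F₀ = 1.613 yr. The eventual steady state is M_∞ = M₀·(F₁/F₀) = 4912 × 5712/3046 = 9211.2 Mg Hg.
The anomaly ΔM(t) = M(t) − M_∞ decays as ΔM₀·e^(−t/τ) with ΔM₀ = 4912 − 9211.2 = −4299 Mg Hg.
At t = 1.53 yr, e^(−t/τ) = e^(−0.9488) = 0.3872, so ΔM = −1665 Mg Hg and M = 9211.2 − 1665 = 7546.5 Mg Hg.

7550 Mg Hg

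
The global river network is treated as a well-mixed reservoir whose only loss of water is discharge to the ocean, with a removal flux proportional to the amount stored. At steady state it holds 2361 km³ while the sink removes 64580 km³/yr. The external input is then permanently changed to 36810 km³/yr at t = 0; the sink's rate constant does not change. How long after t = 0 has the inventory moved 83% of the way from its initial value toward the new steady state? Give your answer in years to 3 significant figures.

0.0648 yr

τ = M₀/F₀ = 2361/64580 = 0.03656 yr.
The remaining gap fraction is e^(−t/τ); 83% covered ⇒ e^(−t/τ) = 0.170.
t = −τ ln(0.170) = 0.03656 × 1.772 = 0.06478 yr.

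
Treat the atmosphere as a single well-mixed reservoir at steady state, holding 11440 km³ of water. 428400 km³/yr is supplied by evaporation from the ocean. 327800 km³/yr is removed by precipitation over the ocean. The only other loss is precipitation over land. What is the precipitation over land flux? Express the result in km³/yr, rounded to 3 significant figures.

At steady state ΣF_in = ΣF_out.
ΣF_in = 428400 km³/yr.
Precipitation over land flux = ΣF_in − (327800) = 428400 − 327800 = 100600 km³/yr.

101000 km³/yr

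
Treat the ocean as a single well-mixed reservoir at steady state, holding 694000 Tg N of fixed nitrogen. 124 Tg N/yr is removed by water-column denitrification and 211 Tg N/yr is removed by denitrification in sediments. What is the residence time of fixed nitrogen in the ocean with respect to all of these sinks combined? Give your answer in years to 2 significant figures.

2100 yr

Total removal flux = 124 + 211 = 335.00 Tg N/yr.
τ = M / ΣF_out = 694000 / 335.00 = 2072 yr.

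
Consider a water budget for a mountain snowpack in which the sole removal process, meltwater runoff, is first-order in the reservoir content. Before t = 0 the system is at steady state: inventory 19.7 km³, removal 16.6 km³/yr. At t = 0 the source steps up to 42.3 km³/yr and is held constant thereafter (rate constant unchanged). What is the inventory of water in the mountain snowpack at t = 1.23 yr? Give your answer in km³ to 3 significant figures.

39.4 km³

Residence time τ = M₀/F₀ = 1.187 yr. The eventual steady state is M_∞ = M₀·(F₁/F₀) = 19.7 × 42.3/16.6 = 50.199 km³.
The anomaly ΔM(t) = M(t) − M_∞ decays as ΔM₀·e^(−t/τ) with ΔM₀ = 19.7 − 50.199 = −30.50 km³.
At t = 1.23 yr, e^(−t/τ) = e^(−1.036) = 0.3547, so ΔM = −10.82 km³ and M = 50.199 − 10.82 = 39.381 km³.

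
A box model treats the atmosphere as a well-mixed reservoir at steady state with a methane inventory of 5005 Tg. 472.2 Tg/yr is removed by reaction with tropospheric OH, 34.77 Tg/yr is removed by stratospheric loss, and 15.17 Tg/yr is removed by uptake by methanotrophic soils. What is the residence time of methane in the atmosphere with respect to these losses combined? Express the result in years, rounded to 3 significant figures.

Total removal = 472.2 + 34.77 + 15.17 = 522.14 Tg/yr.
τ = M / ΣF_out = 5005 / 522.14 = 9.586 yr.

9.59 yr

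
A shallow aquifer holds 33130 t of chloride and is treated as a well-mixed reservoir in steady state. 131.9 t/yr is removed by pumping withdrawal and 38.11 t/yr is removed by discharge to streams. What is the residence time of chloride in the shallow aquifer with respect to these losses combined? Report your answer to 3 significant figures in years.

195 yr

Total removal = 131.9 + 38.11 = 170.01 t/yr.
τ = M / ΣF_out = 33130 / 170.01 = 194.9 yr.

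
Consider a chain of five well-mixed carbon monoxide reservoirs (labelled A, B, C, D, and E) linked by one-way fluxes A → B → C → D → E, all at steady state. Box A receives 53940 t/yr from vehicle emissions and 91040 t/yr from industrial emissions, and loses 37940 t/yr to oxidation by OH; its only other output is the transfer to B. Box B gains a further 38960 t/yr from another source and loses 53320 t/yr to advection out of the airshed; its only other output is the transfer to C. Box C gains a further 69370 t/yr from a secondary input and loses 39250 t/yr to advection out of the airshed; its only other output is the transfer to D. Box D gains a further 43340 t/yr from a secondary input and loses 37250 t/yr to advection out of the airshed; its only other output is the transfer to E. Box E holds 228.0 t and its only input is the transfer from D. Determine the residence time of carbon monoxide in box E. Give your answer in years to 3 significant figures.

Box A: F(A→B) = (53940 + 91040) − 37940 = 107040 t/yr.
Box B: F(B→C) = (107040 + 38960) − 53320 = 92680 t/yr.
Box C: F(C→D) = (92680 + 69370) − 39250 = 122800 t/yr.
Box D: F(D→E) = (122800 + 43340) − 37250 = 128890 t/yr.
Box E throughput = its input = 128890 t/yr; τ = 228.0 / 128890 = 0.001769 yr.

0.00177 yr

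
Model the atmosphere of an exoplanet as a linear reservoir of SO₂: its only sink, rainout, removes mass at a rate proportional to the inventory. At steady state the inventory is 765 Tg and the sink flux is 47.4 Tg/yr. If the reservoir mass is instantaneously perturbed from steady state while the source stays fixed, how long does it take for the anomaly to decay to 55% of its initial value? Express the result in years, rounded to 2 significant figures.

9.6 yr

For a linear reservoir the anomaly decays as exp(−t/τ) with τ = M/F = 765/47.4 = 16.14 yr.
exp(−t/τ) = 0.55 ⇒ t = −τ ln(0.55) = 16.14 × 0.5978 = 9.649 yr.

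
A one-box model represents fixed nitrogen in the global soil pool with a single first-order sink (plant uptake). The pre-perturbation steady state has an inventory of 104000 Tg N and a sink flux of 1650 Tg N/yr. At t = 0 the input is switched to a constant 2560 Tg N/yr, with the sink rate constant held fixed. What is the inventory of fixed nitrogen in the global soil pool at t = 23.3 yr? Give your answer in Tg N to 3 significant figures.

122000 Tg N

τ = M₀/F₀ = 104000/1650 = 63.03 yr; rate constant k = 1/τ.
New steady state M_∞ = F₁/k = F₁·τ = 2560 × 63.03 = 161360 Tg N.
M(t) = M_∞ + (M₀ − M_∞)·e^(−t/τ); t/τ = 23.3/63.03 = 0.3697, so e^(−t/τ) = 0.6910.
M(t) = 161360 − 57360 × 0.6910 = 121730 Tg N.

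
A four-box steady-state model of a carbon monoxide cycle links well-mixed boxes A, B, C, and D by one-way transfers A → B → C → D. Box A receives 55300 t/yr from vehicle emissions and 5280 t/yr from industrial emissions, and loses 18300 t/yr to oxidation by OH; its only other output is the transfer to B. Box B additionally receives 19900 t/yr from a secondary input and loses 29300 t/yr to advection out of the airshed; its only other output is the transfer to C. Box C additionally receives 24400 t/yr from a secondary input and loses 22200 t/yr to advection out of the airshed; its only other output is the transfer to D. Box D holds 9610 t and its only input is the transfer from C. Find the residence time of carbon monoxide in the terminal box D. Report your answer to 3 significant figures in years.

0.274 yr

Box A: F(A→B) = (55300 + 5280) − 18300 = 42280 t/yr.
Box B: F(B→C) = (42280 + 19900) − 29300 = 32880 t/yr.
Box C: F(C→D) = (32880 + 24400) − 22200 = 35080 t/yr.
Box D throughput = its input = 35080 t/yr; τ = 9610 / 35080 = 0.2739 yr.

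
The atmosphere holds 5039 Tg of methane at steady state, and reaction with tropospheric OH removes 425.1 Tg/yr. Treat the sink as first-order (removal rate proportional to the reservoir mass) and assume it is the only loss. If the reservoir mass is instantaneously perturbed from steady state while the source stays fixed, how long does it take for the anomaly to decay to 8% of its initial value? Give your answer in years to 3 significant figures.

For a linear reservoir the anomaly decays as exp(−t/τ) with τ = M/F = 5039/425.1 = 11.85 yr.
exp(−t/τ) = 0.08 ⇒ t = −τ ln(0.08) = 11.85 × 2.526 = 29.94 yr.

29.9 yr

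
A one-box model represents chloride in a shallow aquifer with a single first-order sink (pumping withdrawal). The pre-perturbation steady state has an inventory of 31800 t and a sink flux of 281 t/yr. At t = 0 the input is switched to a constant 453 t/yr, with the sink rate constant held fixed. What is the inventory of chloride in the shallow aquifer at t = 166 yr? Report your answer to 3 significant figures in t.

τ = M₀/F₀ = 31800/281 = 113.2 yr; rate constant k = 1/τ.
New steady state M_∞ = F₁/k = F₁·τ = 453 × 113.2 = 51265 t.
M(t) = M_∞ + (M₀ − M_∞)·e^(−t/τ); t/τ = 166/113.2 = 1.467, so e^(−t/τ) = 0.2306.
M(t) = 51265 − 19460 × 0.2306 = 46775 t.

46800 t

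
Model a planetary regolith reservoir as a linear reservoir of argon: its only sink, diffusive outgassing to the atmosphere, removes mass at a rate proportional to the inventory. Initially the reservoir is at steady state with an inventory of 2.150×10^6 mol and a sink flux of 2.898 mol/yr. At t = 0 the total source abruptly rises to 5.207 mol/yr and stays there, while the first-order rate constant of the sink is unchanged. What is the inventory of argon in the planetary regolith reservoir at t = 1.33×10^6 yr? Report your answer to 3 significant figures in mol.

3.58×10^6 mol

τ = M₀/F₀ = 2.150×10^6/2.898 = 741900 yr; rate constant k = 1/τ.
New steady state M_∞ = F₁/k = F₁·τ = 5.207 × 741900 = 3.8630×10^6 mol.
M(t) = M_∞ + (M₀ − M_∞)·e^(−t/τ); t/τ = 1.33×10^6/741900 = 1.793, so e^(−t/τ) = 0.1665.
M(t) = 3.8630×10^6 − 1.713×10^6 × 0.1665 = 3.5778×10^6 mol.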